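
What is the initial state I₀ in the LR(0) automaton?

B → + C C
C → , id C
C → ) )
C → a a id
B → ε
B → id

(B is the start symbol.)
{ [B → . + C C], [B → . id], [B → .], [B' → . B] }

First, augment the grammar with B' → B
I₀ = CLOSURE({ [B' → . B] }):
  [B' → . B] has the dot before B: add [B → . + C C], [B → .], [B → . id]
No further items can be added.

I₀ = { [B → . + C C], [B → . id], [B → .], [B' → . B] }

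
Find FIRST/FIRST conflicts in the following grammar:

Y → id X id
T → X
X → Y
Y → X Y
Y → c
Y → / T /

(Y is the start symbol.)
Yes. Y → id X id / Y → X Y on { 'id' }; Y → X Y / Y → c on { 'c' }; Y → X Y / Y → '/' T '/' on { '/' }

A FIRST/FIRST conflict occurs when two productions N → α and N → β for the same non-terminal have FIRST(α) ∩ FIRST(β) ≠ ∅ (with ε ∈ FIRST of a nullable right-hand side, so two nullable alternatives also conflict).

FIRST sets of the non-terminals at (or reachable through a nullable prefix from) the front of some alternative:
  FIRST(X) = { '/', 'c', 'id' }

Productions for Y:
  Y → id X id: FIRST = { 'id' }
  Y → X Y: FIRST = { '/', 'c', 'id' }
  Y → c: FIRST = { 'c' }
  Y → / T /: FIRST = { '/' }
T, X have only one production, so no FIRST/FIRST conflict is possible there.

Conflict for Y: Y → id X id and Y → X Y
  Overlap: { 'id' }
Conflict for Y: Y → X Y and Y → c
  Overlap: { 'c' }
Conflict for Y: Y → X Y and Y → / T /
  Overlap: { '/' }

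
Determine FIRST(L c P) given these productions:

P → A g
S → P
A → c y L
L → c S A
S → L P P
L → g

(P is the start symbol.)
{ 'c', 'g' }

FIRST sets of the non-terminals involved (from the grammar, by fixed-point iteration):
  FIRST(L) = { 'c', 'g' }

To compute FIRST(L c P), process the symbols left to right:
Symbol L is a non-terminal. Add FIRST(L) \ {ε} = { 'c', 'g' }
L is not nullable (ε ∉ FIRST(L)), so stop here.
FIRST(L c P) = { 'c', 'g' }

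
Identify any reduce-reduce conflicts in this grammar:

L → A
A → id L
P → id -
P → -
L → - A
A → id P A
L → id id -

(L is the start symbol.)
A reduce-reduce conflict occurs when an LR(0) state has two complete items [A → α .] and [B → β .] — both call for a reduction, and with no lookahead the parser cannot choose between them.

Augment with L' → L and build the canonical LR(0) collection (I0 = CLOSURE({[L' → . L]}), then GOTO on every symbol after a dot until no new states appear). It has 15 states:
  I0: { [A → . id L], [A → . id P A], [L → . - A], [L → . A], [L → . id id -], [L' → . L] }  — shift
  I1: { [A → . id L], [A → . id P A], [L → - . A] }  — shift
  I2: { [L → A .] }  — reduce
  I3: { [L' → L .] }  — accept
  I4: { [A → . id L], [A → . id P A], [A → id . L], [A → id . P A], [L → . - A], [L → . A], [L → . id id -], [L → id . id -], [P → . -], [P → . id -] }  — shift
  I5: { [A → . id L], [A → . id P A], [L → - . A], [P → - .] }  — shift, reduce
  I6: { [A → id L .] }  — reduce
  I7: { [A → . id L], [A → . id P A], [A → id P . A] }  — shift
  I8: { [A → . id L], [A → . id P A], [A → id . L], [A → id . P A], [L → . - A], [L → . A], [L → . id id -], [L → id . id -], [L → id id . -], [P → . -], [P → . id -], [P → id . -] }  — shift
  I9: { [A → . id L], [A → . id P A], [L → - . A], [L → id id - .], [P → - .], [P → id - .] }  — shift, 3 reduces
  I10: { [L → - A .] }  — reduce
  I11: { [A → . id L], [A → . id P A], [A → id . L], [A → id . P A], [L → . - A], [L → . A], [L → . id id -], [P → . -], [P → . id -] }  — shift
  I12: { [A → . id L], [A → . id P A], [A → id . L], [A → id . P A], [L → . - A], [L → . A], [L → . id id -], [L → id . id -], [P → . -], [P → . id -], [P → id . -] }  — shift
  I13: { [A → . id L], [A → . id P A], [L → - . A], [P → - .], [P → id - .] }  — shift, 2 reduces
  I14: { [A → id P A .] }  — reduce

I9 contains complete items [L → id id - .], [P → - .], [P → id - .] — reduce-reduce conflict.
I13 contains complete items [P → - .], [P → id - .] — reduce-reduce conflict.

Answer: Yes — I9: [L → id id - .] vs [P → - .]; I13: [P → - .] vs [P → id - .]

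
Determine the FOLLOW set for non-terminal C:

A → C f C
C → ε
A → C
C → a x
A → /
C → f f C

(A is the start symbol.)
In A → C f C: C is followed by f C, add FIRST(f C) \ {ε} = { 'f' }
In A → C f C: C is at the end, add FOLLOW(A)
In A → C: C is at the end, add FOLLOW(A)
In C → f f C: C is at the end; this adds FOLLOW(C) to itself — nothing new

The FOLLOW sets referred to above (computed the same way, to a fixed point):
  FOLLOW(A) = { $ }

Taking the union: FOLLOW(C) = { $, 'f' }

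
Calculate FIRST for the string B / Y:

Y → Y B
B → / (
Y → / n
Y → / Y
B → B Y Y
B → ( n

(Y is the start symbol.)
FIRST sets of the non-terminals involved (from the grammar, by fixed-point iteration):
  FIRST(B) = { '(', '/' }

To compute FIRST(B / Y), process the symbols left to right:
Symbol B is a non-terminal. Add FIRST(B) \ {ε} = { '(', '/' }
B is not nullable (ε ∉ FIRST(B)), so stop here.
FIRST(B / Y) = { '(', '/' }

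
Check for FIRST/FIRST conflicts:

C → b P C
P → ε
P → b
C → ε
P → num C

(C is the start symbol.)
No FIRST/FIRST conflicts.

A FIRST/FIRST conflict occurs when two productions N → α and N → β for the same non-terminal have FIRST(α) ∩ FIRST(β) ≠ ∅ (with ε ∈ FIRST of a nullable right-hand side, so two nullable alternatives also conflict).

Productions for C:
  C → b P C: FIRST = { 'b' }
  C → ε: FIRST = { ε }
Productions for P:
  P → ε: FIRST = { ε }
  P → b: FIRST = { 'b' }
  P → num C: FIRST = { 'num' }

All alternatives of each non-terminal have pairwise disjoint FIRST sets.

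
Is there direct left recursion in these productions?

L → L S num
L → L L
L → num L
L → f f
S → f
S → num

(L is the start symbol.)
Yes, L is left-recursive

L → L S num: LEFT RECURSIVE (starts with L)
L → L L: LEFT RECURSIVE (starts with L)
L → num L: starts with num
L → f f: starts with f
S → f: starts with f
S → num: starts with num

The grammar has direct left recursion on: L.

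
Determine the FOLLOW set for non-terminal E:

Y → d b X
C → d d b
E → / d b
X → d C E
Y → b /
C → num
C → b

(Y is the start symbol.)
To compute FOLLOW(E), find every occurrence of E on a right-hand side N → α E β: add FIRST(β) \ {ε}, and if β is empty or nullable also add FOLLOW(N). Iterate to a fixed point.

In X → d C E: E is at the end, add FOLLOW(X)

The FOLLOW sets referred to above (computed the same way, to a fixed point):
  FOLLOW(X) = { $ }

Taking the union: FOLLOW(E) = { $ }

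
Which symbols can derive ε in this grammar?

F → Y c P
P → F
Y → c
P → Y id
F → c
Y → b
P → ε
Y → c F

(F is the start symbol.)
ε-productions: P → ε
So P is immediately nullable.
No further non-terminal can be added: every production for the remaining non-terminals contains a terminal or a non-nullable non-terminal.
Nullable = { 'P' }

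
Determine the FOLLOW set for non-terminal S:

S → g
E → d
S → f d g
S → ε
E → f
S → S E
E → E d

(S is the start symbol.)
{ $, 'd', 'f' }

S is the start symbol, so $ ∈ FOLLOW(S).
In S → S E: S is followed by E, add FIRST(E) \ {ε} = { 'd', 'f' }

Taking the union: FOLLOW(S) = { $, 'd', 'f' }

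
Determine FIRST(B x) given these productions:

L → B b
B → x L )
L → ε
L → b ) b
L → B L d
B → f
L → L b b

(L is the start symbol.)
FIRST sets of the non-terminals involved (from the grammar, by fixed-point iteration):
  FIRST(B) = { 'f', 'x' }

To compute FIRST(B x), process the symbols left to right:
Symbol B is a non-terminal. Add FIRST(B) \ {ε} = { 'f', 'x' }
B is not nullable (ε ∉ FIRST(B)), so stop here.
FIRST(B x) = { 'f', 'x' }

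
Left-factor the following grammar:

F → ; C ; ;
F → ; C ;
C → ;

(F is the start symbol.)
F → ; C ; F'
F' → ;
F' → ε
C → ;

Left-factoring transforms A → αβ₁ | αβ₂ into A → αA' and A' → β₁ | β₂
(α is the longest common prefix among the alternatives). Repeat until
no nonterminal has two alternatives with a common prefix.

Round 1: F has alternatives sharing prefix '; C ;'. Introduce F': F → ; C ; F'
  Add: F' → ;
  Add: F' → ε

No remaining common prefixes — done.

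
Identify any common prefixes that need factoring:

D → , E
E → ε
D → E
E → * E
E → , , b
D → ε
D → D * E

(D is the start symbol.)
No, left-factoring is not needed

Left-factoring is needed when two productions for the same non-terminal
share a common prefix on the right-hand side.

Productions for D:
  D → , E
  D → E
  D → ε
  D → D * E
Productions for E:
  E → ε
  E → * E
  E → , , b

No common prefixes found.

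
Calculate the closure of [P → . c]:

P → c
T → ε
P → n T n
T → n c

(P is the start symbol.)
Start with: [P → . c]
The dot precedes the terminal c, so nothing is added.

CLOSURE = { [P → . c] }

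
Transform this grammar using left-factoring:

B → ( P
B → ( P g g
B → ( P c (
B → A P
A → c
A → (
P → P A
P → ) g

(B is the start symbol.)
B → ( P B'
B' → ε
B' → g g
B' → c (
B → A P
A → c
A → (
P → P A
P → ) g

Left-factoring transforms A → αβ₁ | αβ₂ into A → αA' and A' → β₁ | β₂
(α is the longest common prefix among the alternatives). Repeat until
no nonterminal has two alternatives with a common prefix.

Round 1: B has alternatives sharing prefix '( P'. Introduce B': B → ( P B'
  Add: B' → ε
  Add: B' → g g
  Add: B' → c (

No remaining common prefixes — done.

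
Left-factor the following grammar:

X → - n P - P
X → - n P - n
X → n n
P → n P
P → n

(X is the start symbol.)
X → - n P - X'
X' → P
X' → n
X → n n
P → n P'
P' → P
P' → ε

Left-factoring transforms A → αβ₁ | αβ₂ into A → αA' and A' → β₁ | β₂
(α is the longest common prefix among the alternatives). Repeat until
no nonterminal has two alternatives with a common prefix.

Round 1: X has alternatives sharing prefix '- n P -'. Introduce X': X → - n P - X'
  Add: X' → P
  Add: X' → n

Round 2: P has alternatives sharing prefix 'n'. Introduce P': P → n P'
  Add: P' → P
  Add: P' → ε

No remaining common prefixes — done.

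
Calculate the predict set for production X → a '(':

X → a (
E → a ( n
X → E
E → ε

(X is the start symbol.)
{ 'a' }

PREDICT(X → a '(') = (FIRST(RHS) \ {ε}) ∪ (FOLLOW(X) if ε ∈ FIRST(RHS), i.e. RHS ⇒* ε)
FIRST(a '(') = { 'a' }
ε ∉ FIRST(a '('), so FOLLOW(X) is not added.
PREDICT(X → a '(') = { 'a' }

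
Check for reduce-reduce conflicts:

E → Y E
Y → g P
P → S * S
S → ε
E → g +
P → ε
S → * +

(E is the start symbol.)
A reduce-reduce conflict occurs when an LR(0) state has two complete items [A → α .] and [B → β .] — both call for a reduction, and with no lookahead the parser cannot choose between them.

Augment with E' → E and build the canonical LR(0) collection (I0 = CLOSURE({[E' → . E]}), then GOTO on every symbol after a dot until no new states appear). It has 12 states:
  I0: { [E → . Y E], [E → . g +], [E' → . E], [Y → . g P] }  — shift
  I1: { [E' → E .] }  — accept
  I2: { [E → . Y E], [E → . g +], [E → Y . E], [Y → . g P] }  — shift
  I3: { [E → g . +], [P → . S * S], [P → .], [S → . * +], [S → .], [Y → g . P] }  — shift, 2 reduces
  I4: { [S → * . +] }  — shift
  I5: { [E → g + .] }  — reduce
  I6: { [Y → g P .] }  — reduce
  I7: { [P → S . * S] }  — shift
  I8: { [P → S * . S], [S → . * +], [S → .] }  — shift, reduce
  I9: { [P → S * S .] }  — reduce
  I10: { [S → * + .] }  — reduce
  I11: { [E → Y E .] }  — reduce

I3 contains complete items [P → .], [S → .] — reduce-reduce conflict.

Answer: Yes — I3: [P → .] vs [S → .]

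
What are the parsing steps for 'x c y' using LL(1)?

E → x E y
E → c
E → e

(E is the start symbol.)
Stack is shown with the top on the left.

Stack    Input    Action
------------------------
E $      x c y $  output E → x E y
x E y $  x c y $  match 'x'
E y $    c y $    output E → c
c y $    c y $    match 'c'
y $      y $      match 'y'
$        $        accept

The string is accepted.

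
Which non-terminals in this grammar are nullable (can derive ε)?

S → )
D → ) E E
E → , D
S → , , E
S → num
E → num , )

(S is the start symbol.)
There are no ε-productions, so no non-terminal can derive ε.
No non-terminals are nullable.

Answer: None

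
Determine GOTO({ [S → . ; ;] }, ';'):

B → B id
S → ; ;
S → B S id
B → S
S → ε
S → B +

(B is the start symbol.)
GOTO(I, ';') = CLOSURE({ [A → αX.β] : [A → α.Xβ] ∈ I, X = ';' })

Items with dot before ';', with the dot advanced:
  [S → . ; ;] → [S → ; . ;]
Closure adds nothing (no advanced item has the dot before a non-terminal).

GOTO = { [S → ; . ;] }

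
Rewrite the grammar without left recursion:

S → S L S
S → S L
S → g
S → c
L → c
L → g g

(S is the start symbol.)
S → g S'
S → c S'
S' → L S S'
S' → L S'
S' → ε
L → c
L → g g

S is directly left-recursive. The standard transformation for
  A → A α₁ | ... | A α_m | β₁ | ... | β_n
is
  A  → β₁ A' | ... | β_n A'
  A' → α₁ A' | ... | α_m A' | ε

S → g becomes S → g S'
S → c becomes S → c S'
S → S L S becomes S' → L S S'
S → S L becomes S' → L S'
Add S' → ε

Productions for other non-terminals are unchanged:
  L → c
  L → g g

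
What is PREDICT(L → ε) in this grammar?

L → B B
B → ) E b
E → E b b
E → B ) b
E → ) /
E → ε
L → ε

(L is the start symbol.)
{ $ }

PREDICT(L → ε) = (FIRST(RHS) \ {ε}) ∪ (FOLLOW(L) if ε ∈ FIRST(RHS), i.e. RHS ⇒* ε)
The right-hand side is ε (FIRST(ε) = { ε }), so the predict set is FOLLOW(L) = { $ }
PREDICT(L → ε) = { $ }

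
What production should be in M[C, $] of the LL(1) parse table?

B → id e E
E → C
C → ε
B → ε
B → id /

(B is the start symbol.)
C → ε

To find M[C, $], we find productions for C where $ is in the predict set (PREDICT(N → α) = (FIRST(α) \ {ε}) ∪ (FOLLOW(N) if α ⇒* ε)).

Relevant sets:
  FOLLOW(C) = { $ }

C → ε: PREDICT = { $ }
  $ is in predict set, so this production goes in M[C, $]

M[C, $] = C → ε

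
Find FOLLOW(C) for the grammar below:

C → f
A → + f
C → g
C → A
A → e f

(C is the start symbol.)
To compute FOLLOW(C), find every occurrence of C on a right-hand side N → α C β: add FIRST(β) \ {ε}, and if β is empty or nullable also add FOLLOW(N). Iterate to a fixed point.

C is the start symbol, so $ ∈ FOLLOW(C).
C does not occur on any right-hand side.

Taking the union: FOLLOW(C) = { $ }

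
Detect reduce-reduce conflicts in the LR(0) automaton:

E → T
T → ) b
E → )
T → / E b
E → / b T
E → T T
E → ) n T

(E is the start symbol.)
Augment with E' → E and build the canonical LR(0) collection (I0 = CLOSURE({[E' → . E]}), then GOTO on every symbol after a dot until no new states appear). It has 15 states:
  I0: { [E → . ) n T], [E → . )], [E → . / b T], [E → . T T], [E → . T], [E' → . E], [T → . ) b], [T → . / E b] }  — shift
  I1: { [E → ) . n T], [E → ) .], [T → ) . b] }  — shift, reduce
  I2: { [E → . ) n T], [E → . )], [E → . / b T], [E → . T T], [E → . T], [E → / . b T], [T → . ) b], [T → . / E b], [T → / . E b] }  — shift
  I3: { [E' → E .] }  — accept
  I4: { [E → T . T], [E → T .], [T → . ) b], [T → . / E b] }  — shift, reduce
  I5: { [T → ) . b] }  — shift
  I6: { [E → . ) n T], [E → . )], [E → . / b T], [E → . T T], [E → . T], [T → . ) b], [T → . / E b], [T → / . E b] }  — shift
  I7: { [E → T T .] }  — reduce
  I8: { [T → / E . b] }  — shift
  I9: { [T → / E b .] }  — reduce
  I10: { [T → ) b .] }  — reduce
  I11: { [E → / b . T], [T → . ) b], [T → . / E b] }  — shift
  I12: { [E → / b T .] }  — reduce
  I13: { [E → ) n . T], [T → . ) b], [T → . / E b] }  — shift
  I14: { [E → ) n T .] }  — reduce

No state contains more than one complete item.

Answer: No reduce-reduce conflicts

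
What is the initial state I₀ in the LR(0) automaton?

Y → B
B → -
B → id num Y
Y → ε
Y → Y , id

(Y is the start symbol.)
First, augment the grammar with Y' → Y
I₀ = CLOSURE({ [Y' → . Y] }):
  [Y' → . Y] has the dot before Y: add [Y → . B], [Y → .], [Y → . Y , id]
  [Y → . B] has the dot before B: add [B → . -], [B → . id num Y]
No further items can be added.

I₀ = { [B → . -], [B → . id num Y], [Y → . B], [Y → . Y , id], [Y → .], [Y' → . Y] }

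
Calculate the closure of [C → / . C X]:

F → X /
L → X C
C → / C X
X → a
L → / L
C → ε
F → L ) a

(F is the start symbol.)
To compute CLOSURE, for each item [A → α.Bβ] where B is a non-terminal, add [B → .γ] for all productions B → γ; repeat for the newly added items until nothing changes.

Start with: [C → / . C X]
  [C → / . C X] has the dot before C: add [C → . / C X], [C → .]
No further items can be added.

CLOSURE = { [C → . / C X], [C → .], [C → / . C X] }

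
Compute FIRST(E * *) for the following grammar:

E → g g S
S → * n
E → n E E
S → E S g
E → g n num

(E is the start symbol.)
FIRST sets of the non-terminals involved (from the grammar, by fixed-point iteration):
  FIRST(E) = { 'g', 'n' }

To compute FIRST(E * *), process the symbols left to right:
Symbol E is a non-terminal. Add FIRST(E) \ {ε} = { 'g', 'n' }
E is not nullable (ε ∉ FIRST(E)), so stop here.
FIRST(E * *) = { 'g', 'n' }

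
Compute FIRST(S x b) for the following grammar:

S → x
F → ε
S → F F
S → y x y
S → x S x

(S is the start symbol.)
FIRST sets of the non-terminals involved (from the grammar, by fixed-point iteration):
  FIRST(S) = { 'x', 'y', ε }

To compute FIRST(S x b), process the symbols left to right:
Symbol S is a non-terminal. Add FIRST(S) \ {ε} = { 'x', 'y' }
S is nullable (ε ∈ FIRST(S)), continue to the next symbol.
Symbol x is a terminal. Add 'x' and stop.
FIRST(S x b) = { 'x', 'y' }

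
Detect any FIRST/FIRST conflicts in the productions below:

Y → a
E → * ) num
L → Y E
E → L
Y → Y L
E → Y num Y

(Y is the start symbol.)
A FIRST/FIRST conflict occurs when two productions N → α and N → β for the same non-terminal have FIRST(α) ∩ FIRST(β) ≠ ∅ (with ε ∈ FIRST of a nullable right-hand side, so two nullable alternatives also conflict).

FIRST sets of the non-terminals at (or reachable through a nullable prefix from) the front of some alternative:
  FIRST(Y) = { 'a' }
  FIRST(L) = { 'a' }

Productions for Y:
  Y → a: FIRST = { 'a' }
  Y → Y L: FIRST = { 'a' }
Productions for E:
  E → * ) num: FIRST = { '*' }
  E → L: FIRST = { 'a' }
  E → Y num Y: FIRST = { 'a' }
L has only one production, so no FIRST/FIRST conflict is possible there.

Conflict for Y: Y → a and Y → Y L
  Overlap: { 'a' }
Conflict for E: E → L and E → Y num Y
  Overlap: { 'a' }

Answer: Yes. Y → a / Y → Y L on { 'a' }; E → L / E → Y num Y on { 'a' }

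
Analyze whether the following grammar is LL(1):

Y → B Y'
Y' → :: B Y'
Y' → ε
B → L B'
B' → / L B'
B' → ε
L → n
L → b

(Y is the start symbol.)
Yes, the grammar is LL(1).

Relevant sets:
  FOLLOW(Y') = { $ }
  FOLLOW(B') = { $, '::' }

For Y':
  PREDICT(Y' → :: B Y') = { '::' }
  PREDICT(Y' → ε) = { $ }
For B':
  PREDICT(B' → '/' L B') = { '/' }
  PREDICT(B' → ε) = { $, '::' }
For L:
  PREDICT(L → n) = { 'n' }
  PREDICT(L → b) = { 'b' }
Y, B have a single production, so nothing to check there.

All predict sets are disjoint. The grammar IS LL(1).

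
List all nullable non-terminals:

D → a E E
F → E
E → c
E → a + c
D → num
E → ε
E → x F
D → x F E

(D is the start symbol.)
{ 'E', 'F' }

A non-terminal is nullable if it can derive ε (the empty string): either it has an ε-production, or it has a production whose right-hand side consists entirely of nullable non-terminals.

ε-productions: E → ε
So E is immediately nullable.
F → E: every symbol on the right is nullable, so F is nullable too.
No further non-terminal can be added: every production for the remaining non-terminals contains a terminal or a non-nullable non-terminal.
Nullable = { 'E', 'F' }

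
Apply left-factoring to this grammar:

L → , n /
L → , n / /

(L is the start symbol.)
L → , n / L'
L' → ε
L' → /

Left-factoring transforms A → αβ₁ | αβ₂ into A → αA' and A' → β₁ | β₂
(α is the longest common prefix among the alternatives). Repeat until
no nonterminal has two alternatives with a common prefix.

Round 1: L has alternatives sharing prefix ', n /'. Introduce L': L → , n / L'
  Add: L' → ε
  Add: L' → /

No remaining common prefixes — done.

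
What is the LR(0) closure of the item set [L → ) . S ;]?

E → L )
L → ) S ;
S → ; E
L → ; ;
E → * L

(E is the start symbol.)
{ [L → ) . S ;], [S → . ; E] }

Start with: [L → ) . S ;]
  [L → ) . S ;] has the dot before S: add [S → . ; E]
No further items can be added.

CLOSURE = { [L → ) . S ;], [S → . ; E] }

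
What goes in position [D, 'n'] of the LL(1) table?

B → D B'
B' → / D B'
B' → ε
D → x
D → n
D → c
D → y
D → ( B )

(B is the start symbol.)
To find M[D, 'n'], we find productions for D where 'n' is in the predict set (PREDICT(N → α) = (FIRST(α) \ {ε}) ∪ (FOLLOW(N) if α ⇒* ε)).

D → x: PREDICT = { 'x' }
D → n: PREDICT = { 'n' }
  'n' is in predict set, so this production goes in M[D, 'n']
D → c: PREDICT = { 'c' }
D → y: PREDICT = { 'y' }
D → ( B ): PREDICT = { '(' }

M[D, 'n'] = D → n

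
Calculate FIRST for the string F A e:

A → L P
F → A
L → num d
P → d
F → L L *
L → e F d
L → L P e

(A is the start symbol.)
FIRST sets of the non-terminals involved (from the grammar, by fixed-point iteration):
  FIRST(F) = { 'e', 'num' }

To compute FIRST(F A e), process the symbols left to right:
Symbol F is a non-terminal. Add FIRST(F) \ {ε} = { 'e', 'num' }
F is not nullable (ε ∉ FIRST(F)), so stop here.
FIRST(F A e) = { 'e', 'num' }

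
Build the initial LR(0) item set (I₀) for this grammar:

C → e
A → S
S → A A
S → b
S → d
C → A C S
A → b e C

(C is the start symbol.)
First, augment the grammar with C' → C
I₀ = CLOSURE({ [C' → . C] }):
  [C' → . C] has the dot before C: add [C → . e], [C → . A C S]
  [C → . A C S] has the dot before A: add [A → . S], [A → . b e C]
  [A → . S] has the dot before S: add [S → . A A], [S → . b], [S → . d]
No further items can be added.

I₀ = { [A → . S], [A → . b e C], [C → . A C S], [C → . e], [C' → . C], [S → . A A], [S → . b], [S → . d] }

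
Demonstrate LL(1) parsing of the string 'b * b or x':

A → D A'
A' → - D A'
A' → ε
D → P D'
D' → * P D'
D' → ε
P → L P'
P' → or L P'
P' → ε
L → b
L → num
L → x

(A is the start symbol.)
Stack is shown with the top on the left.

Stack            Input         Action
-------------------------------------
A $              b * b or x $  output A → D A'
D A' $           b * b or x $  output D → P D'
P D' A' $        b * b or x $  output P → L P'
L P' D' A' $     b * b or x $  output L → b
b P' D' A' $     b * b or x $  match 'b'
P' D' A' $       * b or x $    output P' → ε
D' A' $          * b or x $    output D' → * P D'
* P D' A' $      * b or x $    match '*'
P D' A' $        b or x $      output P → L P'
L P' D' A' $     b or x $      output L → b
b P' D' A' $     b or x $      match 'b'
P' D' A' $       or x $        output P' → or L P'
or L P' D' A' $  or x $        match 'or'
L P' D' A' $     x $           output L → x
x P' D' A' $     x $           match 'x'
P' D' A' $       $             output P' → ε
D' A' $          $             output D' → ε
A' $             $             output A' → ε
$                $             accept

The string is accepted.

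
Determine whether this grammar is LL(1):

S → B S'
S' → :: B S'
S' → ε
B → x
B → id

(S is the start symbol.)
Yes, the grammar is LL(1).

Relevant sets:
  FOLLOW(S') = { $ }

For S':
  PREDICT(S' → :: B S') = { '::' }
  PREDICT(S' → ε) = { $ }
For B:
  PREDICT(B → x) = { 'x' }
  PREDICT(B → id) = { 'id' }
S has a single production, so nothing to check there.

All predict sets are disjoint. The grammar IS LL(1).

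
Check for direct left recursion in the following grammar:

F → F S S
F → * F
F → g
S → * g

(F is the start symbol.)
Direct left recursion occurs when N → N α for some non-terminal N (the right-hand side begins with the left-hand side itself).

F → F S S: LEFT RECURSIVE (starts with F)
F → * F: starts with '*'
F → g: starts with g
S → * g: starts with '*'

The grammar has direct left recursion on: F.

Answer: Yes, F is left-recursive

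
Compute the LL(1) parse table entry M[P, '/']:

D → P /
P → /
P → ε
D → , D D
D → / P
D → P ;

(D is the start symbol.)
P → /, P → ε

To find M[P, '/'], we find productions for P where '/' is in the predict set (PREDICT(N → α) = (FIRST(α) \ {ε}) ∪ (FOLLOW(N) if α ⇒* ε)).

Relevant sets:
  FOLLOW(P) = { $, ',', '/', ';' }

P → /: PREDICT = { '/' }
  '/' is in predict set, so this production goes in M[P, '/']
P → ε: PREDICT = { $, ',', '/', ';' }
  '/' is in predict set, so this production goes in M[P, '/']

M[P, '/'] = P → /, P → ε  (a multiply-defined cell — the grammar is not LL(1))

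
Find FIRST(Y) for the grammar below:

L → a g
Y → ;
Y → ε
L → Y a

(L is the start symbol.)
From Y → ;:
  - ';' is a terminal: add ';' and stop
From Y → ε:
  - ε-production, so ε ∈ FIRST(Y)

Collecting: FIRST(Y) = { ';', ε }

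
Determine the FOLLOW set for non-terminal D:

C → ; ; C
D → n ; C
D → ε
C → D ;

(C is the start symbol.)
In C → D ;: D is followed by ';', add FIRST(';') \ {ε} = { ';' }

Taking the union: FOLLOW(D) = { ';' }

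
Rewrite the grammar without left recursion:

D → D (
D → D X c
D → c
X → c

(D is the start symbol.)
D is directly left-recursive. The standard transformation for
  A → A α₁ | ... | A α_m | β₁ | ... | β_n
is
  A  → β₁ A' | ... | β_n A'
  A' → α₁ A' | ... | α_m A' | ε

D → c becomes D → c D'
D → D ( becomes D' → ( D'
D → D X c becomes D' → X c D'
Add D' → ε

Productions for other non-terminals are unchanged:
  X → c

Resulting grammar:
D → c D'
D' → ( D'
D' → X c D'
D' → ε
X → c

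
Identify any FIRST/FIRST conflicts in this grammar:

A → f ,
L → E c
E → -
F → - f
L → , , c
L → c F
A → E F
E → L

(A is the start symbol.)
Yes. L → E c / L → ',' ',' c on { ',' }; L → E c / L → c F on { 'c' }; E → '-' / E → L on { '-' }

A FIRST/FIRST conflict occurs when two productions N → α and N → β for the same non-terminal have FIRST(α) ∩ FIRST(β) ≠ ∅ (with ε ∈ FIRST of a nullable right-hand side, so two nullable alternatives also conflict).

FIRST sets of the non-terminals at (or reachable through a nullable prefix from) the front of some alternative:
  FIRST(E) = { ',', '-', 'c' }
  FIRST(L) = { ',', '-', 'c' }

Productions for A:
  A → f ,: FIRST = { 'f' }
  A → E F: FIRST = { ',', '-', 'c' }
Productions for L:
  L → E c: FIRST = { ',', '-', 'c' }
  L → , , c: FIRST = { ',' }
  L → c F: FIRST = { 'c' }
Productions for E:
  E → -: FIRST = { '-' }
  E → L: FIRST = { ',', '-', 'c' }
F has only one production, so no FIRST/FIRST conflict is possible there.

Conflict for L: L → E c and L → , , c
  Overlap: { ',' }
Conflict for L: L → E c and L → c F
  Overlap: { 'c' }
Conflict for E: E → - and E → L
  Overlap: { '-' }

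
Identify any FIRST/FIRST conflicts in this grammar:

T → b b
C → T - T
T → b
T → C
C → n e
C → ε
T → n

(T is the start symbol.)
Yes. T → b b / T → b on { 'b' }; T → b b / T → C on { 'b' }; T → b / T → C on { 'b' }; T → C / T → n on { 'n' }; C → T '-' T / C → n e on { 'n' }

FIRST sets of the non-terminals at (or reachable through a nullable prefix from) the front of some alternative:
  FIRST(C) = { '-', 'b', 'n', ε }
  FIRST(T) = { '-', 'b', 'n', ε }

Productions for T:
  T → b b: FIRST = { 'b' }
  T → b: FIRST = { 'b' }
  T → C: FIRST = { '-', 'b', 'n', ε }
  T → n: FIRST = { 'n' }
Productions for C:
  C → T - T: FIRST = { '-', 'b', 'n' }
  C → n e: FIRST = { 'n' }
  C → ε: FIRST = { ε }

Conflict for T: T → b b and T → b
  Overlap: { 'b' }
Conflict for T: T → b b and T → C
  Overlap: { 'b' }
Conflict for T: T → b and T → C
  Overlap: { 'b' }
Conflict for T: T → C and T → n
  Overlap: { 'n' }
Conflict for C: C → T - T and C → n e
  Overlap: { 'n' }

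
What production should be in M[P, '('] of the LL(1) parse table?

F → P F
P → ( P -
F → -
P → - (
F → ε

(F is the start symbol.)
To find M[P, '('], we find productions for P where '(' is in the predict set (PREDICT(N → α) = (FIRST(α) \ {ε}) ∪ (FOLLOW(N) if α ⇒* ε)).

P → ( P -: PREDICT = { '(' }
  '(' is in predict set, so this production goes in M[P, '(']
P → - (: PREDICT = { '-' }

M[P, '('] = P → ( P -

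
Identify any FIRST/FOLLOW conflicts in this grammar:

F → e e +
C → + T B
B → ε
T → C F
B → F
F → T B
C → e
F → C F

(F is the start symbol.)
Yes. B → F with FOLLOW(B) on { '+', 'e' }

Nullable non-terminals: B.
FIRST sets used below: FIRST(F) = { '+', 'e' }

B: nullable alternative(s) B → ε; FOLLOW(B) = { $, '+', 'e' }
  B → ε: FIRST \ {ε} = { } — this is the only nullable alternative, skip
  B → F: FIRST \ {ε} = { '+', 'e' } — overlaps FOLLOW(B) on { '+', 'e' }: CONFLICT

C, F, T have no nullable alternative, so no FIRST/FOLLOW check is needed there.

So the grammar has 1 FIRST/FOLLOW conflict (marked CONFLICT above).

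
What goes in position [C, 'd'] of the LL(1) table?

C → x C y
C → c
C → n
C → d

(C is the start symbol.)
To find M[C, 'd'], we find productions for C where 'd' is in the predict set (PREDICT(N → α) = (FIRST(α) \ {ε}) ∪ (FOLLOW(N) if α ⇒* ε)).

C → x C y: PREDICT = { 'x' }
C → c: PREDICT = { 'c' }
C → n: PREDICT = { 'n' }
C → d: PREDICT = { 'd' }
  'd' is in predict set, so this production goes in M[C, 'd']

M[C, 'd'] = C → d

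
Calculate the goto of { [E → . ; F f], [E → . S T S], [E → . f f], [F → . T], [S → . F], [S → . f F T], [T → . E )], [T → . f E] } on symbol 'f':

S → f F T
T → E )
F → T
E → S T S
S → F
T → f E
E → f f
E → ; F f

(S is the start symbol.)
{ [E → . ; F f], [E → . S T S], [E → . f f], [E → f . f], [F → . T], [S → . F], [S → . f F T], [S → f . F T], [T → . E )], [T → . f E], [T → f . E] }

GOTO(I, 'f') = CLOSURE({ [A → αX.β] : [A → α.Xβ] ∈ I, X = 'f' })

Items with dot before 'f', with the dot advanced:
  [E → . f f] → [E → f . f]
  [S → . f F T] → [S → f . F T]
  [T → . f E] → [T → f . E]
Closure of the advanced items:
  [S → f . F T] has the dot before F: add [F → . T]
  [T → f . E] has the dot before E: add [E → . S T S], [E → . f f], [E → . ; F f]
  [F → . T] has the dot before T: add [T → . E )], [T → . f E]
  [E → . S T S] has the dot before S: add [S → . f F T], [S → . F]

GOTO = { [E → . ; F f], [E → . S T S], [E → . f f], [E → f . f], [F → . T], [S → . F], [S → . f F T], [S → f . F T], [T → . E )], [T → . f E], [T → f . E] }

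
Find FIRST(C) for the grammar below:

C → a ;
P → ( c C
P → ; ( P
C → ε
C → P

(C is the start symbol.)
{ '(', ';', 'a', ε }

To compute FIRST(C), examine every production with C on the left-hand side, reading each right-hand side left to right until a non-nullable symbol is reached.

FIRST sets of the other non-terminals involved (by the same procedure, iterated to a fixed point):
  FIRST(P) = { '(', ';' }

From C → a ;:
  - a is a terminal: add 'a' and stop
From C → ε:
  - ε-production, so ε ∈ FIRST(C)
From C → P:
  - P is a non-terminal: add FIRST(P) \ {ε} = { '(', ';' }
    P is not nullable, so stop

Collecting: FIRST(C) = { '(', ';', 'a', ε }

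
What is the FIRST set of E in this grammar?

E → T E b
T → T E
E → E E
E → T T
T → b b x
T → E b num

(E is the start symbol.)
{ 'b' }

To compute FIRST(E), examine every production with E on the left-hand side, reading each right-hand side left to right until a non-nullable symbol is reached.

FIRST sets of the other non-terminals involved (by the same procedure, iterated to a fixed point):
  FIRST(T) = { 'b' }

From E → T E b:
  - T is a non-terminal: add FIRST(T) \ {ε} = { 'b' }
    T is not nullable, so stop
From E → E E:
  - E is the symbol being defined: contributes nothing new
    E is not nullable, so stop
From E → T T:
  - T is a non-terminal: add FIRST(T) \ {ε} = { 'b' }
    T is not nullable, so stop

Collecting: FIRST(E) = { 'b' }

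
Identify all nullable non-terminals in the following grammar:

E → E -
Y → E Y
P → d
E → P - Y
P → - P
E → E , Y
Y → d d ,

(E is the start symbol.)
There are no ε-productions, so no non-terminal can derive ε.
No non-terminals are nullable.

Answer: None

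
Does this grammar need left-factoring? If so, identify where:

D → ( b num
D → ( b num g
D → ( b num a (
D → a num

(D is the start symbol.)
Yes, D has productions with common prefix '( b num'

Left-factoring is needed when two productions for the same non-terminal
share a common prefix on the right-hand side.

Productions for D:
  D → ( b num
  D → ( b num g
  D → ( b num a (
  D → a num

Found common prefix '( b num' in productions for D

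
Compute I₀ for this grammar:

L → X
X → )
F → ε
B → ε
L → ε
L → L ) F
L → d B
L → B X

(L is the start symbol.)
{ [B → .], [L → . B X], [L → . L ) F], [L → . X], [L → . d B], [L → .], [L' → . L], [X → . )] }

First, augment the grammar with L' → L
I₀ = CLOSURE({ [L' → . L] }):
  [L' → . L] has the dot before L: add [L → . X], [L → .], [L → . L ) F], [L → . d B], [L → . B X]
  [L → . X] has the dot before X: add [X → . )]
  [L → . B X] has the dot before B: add [B → .]
No further items can be added.

I₀ = { [B → .], [L → . B X], [L → . L ) F], [L → . X], [L → . d B], [L → .], [L' → . L], [X → . )] }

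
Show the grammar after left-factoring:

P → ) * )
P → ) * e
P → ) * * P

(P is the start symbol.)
Left-factoring transforms A → αβ₁ | αβ₂ into A → αA' and A' → β₁ | β₂
(α is the longest common prefix among the alternatives). Repeat until
no nonterminal has two alternatives with a common prefix.

Round 1: P has alternatives sharing prefix ') *'. Introduce P': P → ) * P'
  Add: P' → )
  Add: P' → e
  Add: P' → * P

No remaining common prefixes — done.

Resulting grammar:
P → ) * P'
P' → )
P' → e
P' → * P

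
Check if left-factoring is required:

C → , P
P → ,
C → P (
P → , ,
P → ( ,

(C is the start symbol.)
Yes, P has productions with common prefix ','

Left-factoring is needed when two productions for the same non-terminal
share a common prefix on the right-hand side.

Productions for C:
  C → , P
  C → P (
Productions for P:
  P → ,
  P → , ,
  P → ( ,

Found common prefix ',' in productions for P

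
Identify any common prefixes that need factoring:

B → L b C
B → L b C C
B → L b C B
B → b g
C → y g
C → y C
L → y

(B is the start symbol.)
Left-factoring is needed when two productions for the same non-terminal
share a common prefix on the right-hand side.

Productions for B:
  B → L b C
  B → L b C C
  B → L b C B
  B → b g
Productions for C:
  C → y g
  C → y C

Found common prefix 'L b C' in productions for B
Found common prefix 'y' in productions for C

Answer: Yes, B has productions with common prefix 'L b C'; C has productions with common prefix 'y'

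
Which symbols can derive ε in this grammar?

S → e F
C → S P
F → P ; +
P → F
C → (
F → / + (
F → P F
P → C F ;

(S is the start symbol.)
A non-terminal is nullable if it can derive ε (the empty string): either it has an ε-production, or it has a production whose right-hand side consists entirely of nullable non-terminals.

There are no ε-productions, so no non-terminal can derive ε.
No non-terminals are nullable.

Answer: None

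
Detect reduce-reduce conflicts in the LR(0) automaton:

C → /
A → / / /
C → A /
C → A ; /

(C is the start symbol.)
A reduce-reduce conflict occurs when an LR(0) state has two complete items [A → α .] and [B → β .] — both call for a reduction, and with no lookahead the parser cannot choose between them.

Augment with C' → C and build the canonical LR(0) collection (I0 = CLOSURE({[C' → . C]}), then GOTO on every symbol after a dot until no new states appear). It has 9 states:
  I0: { [A → . / / /], [C → . /], [C → . A /], [C → . A ; /], [C' → . C] }  — shift
  I1: { [A → / . / /], [C → / .] }  — shift, reduce
  I2: { [C → A . /], [C → A . ; /] }  — shift
  I3: { [C' → C .] }  — accept
  I4: { [C → A / .] }  — reduce
  I5: { [C → A ; . /] }  — shift
  I6: { [C → A ; / .] }  — reduce
  I7: { [A → / / . /] }  — shift
  I8: { [A → / / / .] }  — reduce

No state contains more than one complete item.

Answer: No reduce-reduce conflicts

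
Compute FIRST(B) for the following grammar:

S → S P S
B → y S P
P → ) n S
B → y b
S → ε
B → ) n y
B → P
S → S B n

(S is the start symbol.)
{ ')', 'y' }

FIRST sets of the other non-terminals involved (by the same procedure, iterated to a fixed point):
  FIRST(P) = { ')' }

From B → y S P:
  - y is a terminal: add 'y' and stop
From B → y b:
  - y is a terminal: add 'y' and stop
From B → ) n y:
  - ')' is a terminal: add ')' and stop
From B → P:
  - P is a non-terminal: add FIRST(P) \ {ε} = { ')' }
    P is not nullable, so stop

Collecting: FIRST(B) = { ')', 'y' }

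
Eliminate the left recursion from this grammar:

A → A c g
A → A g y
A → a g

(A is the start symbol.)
A is directly left-recursive. The standard transformation for
  A → A α₁ | ... | A α_m | β₁ | ... | β_n
is
  A  → β₁ A' | ... | β_n A'
  A' → α₁ A' | ... | α_m A' | ε

A → a g becomes A → a g A'
A → A c g becomes A' → c g A'
A → A g y becomes A' → g y A'
Add A' → ε

Resulting grammar:
A → a g A'
A' → c g A'
A' → g y A'
A' → ε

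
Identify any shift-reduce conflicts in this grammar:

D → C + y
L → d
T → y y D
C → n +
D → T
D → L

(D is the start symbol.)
No shift-reduce conflicts

A shift-reduce conflict occurs when an LR(0) state has both:
  - a complete (reduce) item [A → α .] (dot at the end), and
  - a shift item [B → β . c γ] (dot before a terminal).

Augment with D' → D and build the canonical LR(0) collection (I0 = CLOSURE({[D' → . D]}), then GOTO on every symbol after a dot until no new states appear). It has 13 states:
  I0: { [C → . n +], [D → . C + y], [D → . L], [D → . T], [D' → . D], [L → . d], [T → . y y D] }  — shift
  I1: { [D → C . + y] }  — shift
  I2: { [D' → D .] }  — accept
  I3: { [D → L .] }  — reduce
  I4: { [D → T .] }  — reduce
  I5: { [L → d .] }  — reduce
  I6: { [C → n . +] }  — shift
  I7: { [T → y . y D] }  — shift
  I8: { [C → . n +], [D → . C + y], [D → . L], [D → . T], [L → . d], [T → . y y D], [T → y y . D] }  — shift
  I9: { [T → y y D .] }  — reduce
  I10: { [C → n + .] }  — reduce
  I11: { [D → C + . y] }  — shift
  I12: { [D → C + y .] }  — reduce

No state contains both a complete item and a shift item.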